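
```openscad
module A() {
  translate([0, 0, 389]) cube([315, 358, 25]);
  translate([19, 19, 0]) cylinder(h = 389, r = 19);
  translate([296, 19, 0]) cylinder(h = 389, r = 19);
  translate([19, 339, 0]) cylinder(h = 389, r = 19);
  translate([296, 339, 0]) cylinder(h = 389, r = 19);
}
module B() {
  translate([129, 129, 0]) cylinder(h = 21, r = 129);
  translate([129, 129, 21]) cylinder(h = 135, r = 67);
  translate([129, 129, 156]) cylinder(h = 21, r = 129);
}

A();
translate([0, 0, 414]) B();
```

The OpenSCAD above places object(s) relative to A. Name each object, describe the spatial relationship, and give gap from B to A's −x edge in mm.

A is a stool. B is a spool. The spool is on top of the stool. The gap from the spool to the stool's −x edge is 0 mm.

The spool's min-x is at 0; the stool's min-x is 0; gap = 0 mm.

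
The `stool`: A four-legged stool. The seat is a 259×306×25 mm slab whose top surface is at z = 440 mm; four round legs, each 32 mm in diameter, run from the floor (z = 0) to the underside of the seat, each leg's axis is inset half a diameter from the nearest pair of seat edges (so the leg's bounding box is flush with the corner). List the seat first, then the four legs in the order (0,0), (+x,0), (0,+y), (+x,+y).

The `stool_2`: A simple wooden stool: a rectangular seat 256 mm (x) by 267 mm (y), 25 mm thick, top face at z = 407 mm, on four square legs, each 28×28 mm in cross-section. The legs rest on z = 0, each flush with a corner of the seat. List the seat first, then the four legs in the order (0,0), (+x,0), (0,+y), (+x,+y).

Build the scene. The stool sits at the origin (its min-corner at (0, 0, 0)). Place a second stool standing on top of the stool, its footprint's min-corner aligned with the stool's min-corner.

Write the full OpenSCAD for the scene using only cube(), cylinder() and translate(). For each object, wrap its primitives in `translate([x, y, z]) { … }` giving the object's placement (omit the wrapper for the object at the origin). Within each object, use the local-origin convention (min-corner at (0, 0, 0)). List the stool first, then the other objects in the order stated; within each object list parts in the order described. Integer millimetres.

translate([0, 0, 415]) cube([259, 306, 25]);
translate([16, 16, 0]) cylinder(h = 415, r = 16);
translate([243, 16, 0]) cylinder(h = 415, r = 16);
translate([16, 290, 0]) cylinder(h = 415, r = 16);
translate([243, 290, 0]) cylinder(h = 415, r = 16);
translate([0, 0, 440]) {
  translate([0, 0, 382]) cube([256, 267, 25]);
  cube([28, 28, 382]);
  translate([228, 0, 0]) cube([28, 28, 382]);
  translate([0, 239, 0]) cube([28, 28, 382]);
  translate([228, 239, 0]) cube([28, 28, 382]);
}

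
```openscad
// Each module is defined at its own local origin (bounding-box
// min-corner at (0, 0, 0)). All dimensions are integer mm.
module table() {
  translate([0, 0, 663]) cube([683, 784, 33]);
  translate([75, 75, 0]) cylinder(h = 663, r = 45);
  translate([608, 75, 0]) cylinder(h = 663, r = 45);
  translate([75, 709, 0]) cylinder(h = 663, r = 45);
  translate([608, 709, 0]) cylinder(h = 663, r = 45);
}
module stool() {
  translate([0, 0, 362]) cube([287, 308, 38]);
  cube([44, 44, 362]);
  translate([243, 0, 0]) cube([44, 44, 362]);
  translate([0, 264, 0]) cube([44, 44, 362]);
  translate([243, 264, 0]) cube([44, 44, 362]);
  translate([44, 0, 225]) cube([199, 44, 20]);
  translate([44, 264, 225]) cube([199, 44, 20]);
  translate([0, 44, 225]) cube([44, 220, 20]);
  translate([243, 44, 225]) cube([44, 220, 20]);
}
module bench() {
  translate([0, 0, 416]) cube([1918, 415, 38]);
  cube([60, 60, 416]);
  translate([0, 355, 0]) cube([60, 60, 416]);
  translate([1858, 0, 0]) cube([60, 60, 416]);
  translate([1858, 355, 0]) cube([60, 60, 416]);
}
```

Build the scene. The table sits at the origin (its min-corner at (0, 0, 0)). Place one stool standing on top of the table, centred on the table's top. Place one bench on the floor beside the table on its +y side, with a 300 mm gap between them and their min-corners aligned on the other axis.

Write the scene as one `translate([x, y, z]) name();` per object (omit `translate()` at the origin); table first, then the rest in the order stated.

table();
translate([198, 238, 696]) stool();
translate([0, 1084, 0]) bench();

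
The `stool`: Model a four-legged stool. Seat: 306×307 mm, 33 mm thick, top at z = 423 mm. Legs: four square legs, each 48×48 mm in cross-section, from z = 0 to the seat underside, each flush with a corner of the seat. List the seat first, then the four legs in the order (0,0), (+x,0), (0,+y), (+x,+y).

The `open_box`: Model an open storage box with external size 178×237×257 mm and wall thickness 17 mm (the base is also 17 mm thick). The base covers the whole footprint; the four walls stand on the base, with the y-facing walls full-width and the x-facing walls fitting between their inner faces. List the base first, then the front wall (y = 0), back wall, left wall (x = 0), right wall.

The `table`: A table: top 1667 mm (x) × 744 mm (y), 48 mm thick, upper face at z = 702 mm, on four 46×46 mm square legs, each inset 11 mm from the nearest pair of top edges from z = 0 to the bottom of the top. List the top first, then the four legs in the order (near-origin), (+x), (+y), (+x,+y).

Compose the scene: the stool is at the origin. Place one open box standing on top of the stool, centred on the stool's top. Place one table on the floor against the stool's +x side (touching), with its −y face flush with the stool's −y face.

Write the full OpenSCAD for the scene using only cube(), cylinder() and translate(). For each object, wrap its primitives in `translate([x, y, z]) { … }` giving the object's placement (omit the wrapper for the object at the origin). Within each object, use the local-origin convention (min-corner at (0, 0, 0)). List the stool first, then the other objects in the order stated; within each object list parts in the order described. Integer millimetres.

translate([0, 0, 390]) cube([306, 307, 33]);
cube([48, 48, 390]);
translate([258, 0, 0]) cube([48, 48, 390]);
translate([0, 259, 0]) cube([48, 48, 390]);
translate([258, 259, 0]) cube([48, 48, 390]);
translate([64, 35, 423]) {
  cube([178, 237, 17]);
  translate([0, 0, 17]) cube([178, 17, 240]);
  translate([0, 220, 17]) cube([178, 17, 240]);
  translate([0, 17, 17]) cube([17, 203, 240]);
  translate([161, 17, 17]) cube([17, 203, 240]);
}
translate([306, 0, 0]) {
  translate([0, 0, 654]) cube([1667, 744, 48]);
  translate([11, 11, 0]) cube([46, 46, 654]);
  translate([1610, 11, 0]) cube([46, 46, 654]);
  translate([11, 687, 0]) cube([46, 46, 654]);
  translate([1610, 687, 0]) cube([46, 46, 654]);
}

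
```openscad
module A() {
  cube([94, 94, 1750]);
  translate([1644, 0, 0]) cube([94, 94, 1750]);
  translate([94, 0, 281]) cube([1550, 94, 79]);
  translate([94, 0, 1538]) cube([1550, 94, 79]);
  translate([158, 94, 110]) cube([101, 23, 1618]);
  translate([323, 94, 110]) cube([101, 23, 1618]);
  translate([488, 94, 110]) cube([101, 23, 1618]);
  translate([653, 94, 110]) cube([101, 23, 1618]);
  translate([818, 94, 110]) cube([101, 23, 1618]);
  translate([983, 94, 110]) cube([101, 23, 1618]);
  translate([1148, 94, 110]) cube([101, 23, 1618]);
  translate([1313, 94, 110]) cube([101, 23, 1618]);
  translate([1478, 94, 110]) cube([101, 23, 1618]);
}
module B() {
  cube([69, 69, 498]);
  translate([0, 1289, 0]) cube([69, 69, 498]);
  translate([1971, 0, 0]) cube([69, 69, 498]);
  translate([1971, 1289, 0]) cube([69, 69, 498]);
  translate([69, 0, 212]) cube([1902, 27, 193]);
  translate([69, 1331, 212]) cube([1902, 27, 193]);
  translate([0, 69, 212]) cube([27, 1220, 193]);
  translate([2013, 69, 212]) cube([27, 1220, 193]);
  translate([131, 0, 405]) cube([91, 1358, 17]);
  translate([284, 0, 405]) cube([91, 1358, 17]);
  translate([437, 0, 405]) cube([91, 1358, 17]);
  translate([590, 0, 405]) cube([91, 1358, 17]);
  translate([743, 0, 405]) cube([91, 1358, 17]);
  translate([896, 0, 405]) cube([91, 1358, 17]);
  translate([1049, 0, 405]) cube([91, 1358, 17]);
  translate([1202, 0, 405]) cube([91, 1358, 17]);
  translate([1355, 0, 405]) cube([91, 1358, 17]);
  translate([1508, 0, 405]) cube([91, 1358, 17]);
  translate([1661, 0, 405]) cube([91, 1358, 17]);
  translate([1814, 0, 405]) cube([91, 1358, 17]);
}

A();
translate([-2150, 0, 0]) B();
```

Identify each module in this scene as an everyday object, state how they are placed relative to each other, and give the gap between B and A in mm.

The bed frame's nearest face is 110 mm from the fence section's −x face.

A is a fence section. B is a bed frame. The bed frame is on the floor beside the fence section on its −x side. The gap between the bed frame and the fence section is 110 mm.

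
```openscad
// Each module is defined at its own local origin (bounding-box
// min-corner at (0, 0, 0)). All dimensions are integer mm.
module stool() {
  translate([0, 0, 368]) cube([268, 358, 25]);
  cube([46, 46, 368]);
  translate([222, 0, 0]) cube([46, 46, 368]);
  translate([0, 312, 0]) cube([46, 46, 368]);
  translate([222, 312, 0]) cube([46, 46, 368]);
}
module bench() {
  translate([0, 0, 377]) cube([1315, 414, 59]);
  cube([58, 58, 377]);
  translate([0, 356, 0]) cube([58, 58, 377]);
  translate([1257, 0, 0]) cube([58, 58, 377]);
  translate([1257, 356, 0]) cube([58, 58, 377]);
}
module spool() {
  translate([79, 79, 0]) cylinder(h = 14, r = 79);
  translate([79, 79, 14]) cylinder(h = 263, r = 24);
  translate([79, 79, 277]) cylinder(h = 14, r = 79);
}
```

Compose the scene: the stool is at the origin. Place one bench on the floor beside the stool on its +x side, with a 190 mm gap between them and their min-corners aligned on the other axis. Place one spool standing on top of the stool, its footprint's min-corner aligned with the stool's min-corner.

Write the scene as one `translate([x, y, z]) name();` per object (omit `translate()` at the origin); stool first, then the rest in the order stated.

stool();
translate([458, 0, 0]) bench();
translate([0, 0, 393]) spool();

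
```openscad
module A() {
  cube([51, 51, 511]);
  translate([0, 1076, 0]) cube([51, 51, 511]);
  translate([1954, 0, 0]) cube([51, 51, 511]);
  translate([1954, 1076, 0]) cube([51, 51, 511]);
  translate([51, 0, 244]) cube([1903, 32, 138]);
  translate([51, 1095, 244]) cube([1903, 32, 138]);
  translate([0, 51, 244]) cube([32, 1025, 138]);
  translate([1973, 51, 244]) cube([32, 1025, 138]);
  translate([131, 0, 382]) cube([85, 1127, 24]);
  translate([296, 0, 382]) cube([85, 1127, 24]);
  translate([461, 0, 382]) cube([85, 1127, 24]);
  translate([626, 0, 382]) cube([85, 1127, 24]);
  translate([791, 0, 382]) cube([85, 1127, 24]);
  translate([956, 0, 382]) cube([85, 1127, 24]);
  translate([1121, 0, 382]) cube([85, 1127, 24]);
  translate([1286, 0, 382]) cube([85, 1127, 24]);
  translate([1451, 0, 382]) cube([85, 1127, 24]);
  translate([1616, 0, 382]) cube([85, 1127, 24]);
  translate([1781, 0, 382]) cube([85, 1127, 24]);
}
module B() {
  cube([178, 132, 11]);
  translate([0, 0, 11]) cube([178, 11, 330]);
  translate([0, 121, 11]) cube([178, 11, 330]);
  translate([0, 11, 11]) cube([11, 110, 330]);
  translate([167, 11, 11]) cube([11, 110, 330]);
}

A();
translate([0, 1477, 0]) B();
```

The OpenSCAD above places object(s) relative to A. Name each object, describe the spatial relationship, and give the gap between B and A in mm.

A is a bed frame. B is an open box. The open box is on the floor beside the bed frame on its +y side. The gap between the open box and the bed frame is 350 mm.

The open box's nearest face is 350 mm from the bed frame's +y face.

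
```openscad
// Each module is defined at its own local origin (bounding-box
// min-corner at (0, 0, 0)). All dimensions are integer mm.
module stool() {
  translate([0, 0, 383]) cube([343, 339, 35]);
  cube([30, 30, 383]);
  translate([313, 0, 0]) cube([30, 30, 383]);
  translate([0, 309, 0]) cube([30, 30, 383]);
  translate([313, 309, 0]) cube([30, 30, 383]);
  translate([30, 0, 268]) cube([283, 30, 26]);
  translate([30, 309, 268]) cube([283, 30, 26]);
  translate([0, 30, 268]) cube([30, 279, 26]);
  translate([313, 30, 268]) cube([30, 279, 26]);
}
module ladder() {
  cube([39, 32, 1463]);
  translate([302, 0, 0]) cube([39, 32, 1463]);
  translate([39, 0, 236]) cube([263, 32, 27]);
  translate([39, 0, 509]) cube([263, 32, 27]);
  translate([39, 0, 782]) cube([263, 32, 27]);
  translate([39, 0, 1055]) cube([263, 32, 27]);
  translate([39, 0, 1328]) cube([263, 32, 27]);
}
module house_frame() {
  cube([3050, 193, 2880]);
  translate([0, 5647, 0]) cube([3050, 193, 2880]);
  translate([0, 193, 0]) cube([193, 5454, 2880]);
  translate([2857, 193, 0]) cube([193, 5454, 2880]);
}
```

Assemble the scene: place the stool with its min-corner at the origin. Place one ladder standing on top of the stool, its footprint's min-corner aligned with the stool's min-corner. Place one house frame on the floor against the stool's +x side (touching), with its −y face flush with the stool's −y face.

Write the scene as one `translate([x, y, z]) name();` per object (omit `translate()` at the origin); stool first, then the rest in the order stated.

stool();
translate([0, 0, 418]) ladder();
translate([343, 0, 0]) house_frame();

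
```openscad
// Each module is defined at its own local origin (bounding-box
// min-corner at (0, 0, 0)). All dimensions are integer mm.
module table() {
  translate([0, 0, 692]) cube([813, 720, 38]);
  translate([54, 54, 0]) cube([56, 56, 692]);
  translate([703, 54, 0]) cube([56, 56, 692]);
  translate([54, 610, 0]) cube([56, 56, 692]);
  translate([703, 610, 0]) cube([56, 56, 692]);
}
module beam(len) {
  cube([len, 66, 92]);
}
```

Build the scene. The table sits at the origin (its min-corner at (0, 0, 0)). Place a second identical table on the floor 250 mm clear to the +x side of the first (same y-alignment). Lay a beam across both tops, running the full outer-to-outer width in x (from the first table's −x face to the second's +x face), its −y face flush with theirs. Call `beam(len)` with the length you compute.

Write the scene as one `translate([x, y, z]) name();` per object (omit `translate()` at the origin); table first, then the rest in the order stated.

table();
translate([1063, 0, 0]) table();
translate([0, 0, 730]) beam(1876);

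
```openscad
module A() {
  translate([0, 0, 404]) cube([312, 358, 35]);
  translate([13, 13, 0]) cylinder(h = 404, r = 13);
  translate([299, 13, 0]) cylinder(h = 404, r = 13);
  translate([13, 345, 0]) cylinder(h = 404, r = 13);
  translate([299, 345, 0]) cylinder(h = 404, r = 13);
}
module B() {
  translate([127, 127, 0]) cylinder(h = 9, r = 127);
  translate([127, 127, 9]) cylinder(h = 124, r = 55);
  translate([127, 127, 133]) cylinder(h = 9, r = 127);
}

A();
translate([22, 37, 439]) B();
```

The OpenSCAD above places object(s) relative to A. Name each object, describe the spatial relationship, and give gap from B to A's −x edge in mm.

The spool's min-x is at 22; the stool's min-x is 0; gap = 22 mm.

A is a stool. B is a spool. The spool is on top of the stool. The gap from the spool to the stool's −x edge is 22 mm.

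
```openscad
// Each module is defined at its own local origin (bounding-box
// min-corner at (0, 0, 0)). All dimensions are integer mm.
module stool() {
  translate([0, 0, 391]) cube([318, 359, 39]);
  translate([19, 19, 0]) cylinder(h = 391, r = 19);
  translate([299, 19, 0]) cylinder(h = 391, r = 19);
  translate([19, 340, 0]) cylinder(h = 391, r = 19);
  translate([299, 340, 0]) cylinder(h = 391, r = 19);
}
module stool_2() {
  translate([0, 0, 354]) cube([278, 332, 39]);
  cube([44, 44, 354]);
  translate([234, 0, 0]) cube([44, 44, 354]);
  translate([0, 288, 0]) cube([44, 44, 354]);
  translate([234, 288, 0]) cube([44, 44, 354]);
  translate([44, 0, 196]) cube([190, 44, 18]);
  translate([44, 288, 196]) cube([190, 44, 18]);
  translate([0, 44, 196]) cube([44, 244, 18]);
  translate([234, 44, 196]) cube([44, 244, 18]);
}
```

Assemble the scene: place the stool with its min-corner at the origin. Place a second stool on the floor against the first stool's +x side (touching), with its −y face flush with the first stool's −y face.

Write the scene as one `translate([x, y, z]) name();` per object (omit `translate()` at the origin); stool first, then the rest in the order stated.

stool();
translate([318, 0, 0]) stool_2();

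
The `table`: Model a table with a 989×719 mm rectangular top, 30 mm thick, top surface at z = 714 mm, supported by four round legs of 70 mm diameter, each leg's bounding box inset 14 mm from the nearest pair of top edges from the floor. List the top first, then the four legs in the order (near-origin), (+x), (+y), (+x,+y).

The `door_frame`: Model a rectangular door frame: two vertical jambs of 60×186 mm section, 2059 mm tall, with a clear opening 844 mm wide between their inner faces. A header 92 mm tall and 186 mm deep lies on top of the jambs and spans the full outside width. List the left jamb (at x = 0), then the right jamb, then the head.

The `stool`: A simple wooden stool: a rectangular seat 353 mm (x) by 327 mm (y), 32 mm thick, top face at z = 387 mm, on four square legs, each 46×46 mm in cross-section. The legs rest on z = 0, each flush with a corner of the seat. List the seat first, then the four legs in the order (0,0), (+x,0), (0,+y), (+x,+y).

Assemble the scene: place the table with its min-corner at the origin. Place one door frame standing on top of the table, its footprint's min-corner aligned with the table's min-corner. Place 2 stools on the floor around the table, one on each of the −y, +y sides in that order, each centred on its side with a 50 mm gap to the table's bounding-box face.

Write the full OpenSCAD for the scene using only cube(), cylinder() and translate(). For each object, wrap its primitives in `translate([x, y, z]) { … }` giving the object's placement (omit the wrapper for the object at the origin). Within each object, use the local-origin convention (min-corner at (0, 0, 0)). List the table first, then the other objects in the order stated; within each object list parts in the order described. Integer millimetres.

translate([0, 0, 684]) cube([989, 719, 30]);
translate([49, 49, 0]) cylinder(h = 684, r = 35);
translate([940, 49, 0]) cylinder(h = 684, r = 35);
translate([49, 670, 0]) cylinder(h = 684, r = 35);
translate([940, 670, 0]) cylinder(h = 684, r = 35);
translate([0, 0, 714]) {
  cube([60, 186, 2059]);
  translate([904, 0, 0]) cube([60, 186, 2059]);
  translate([0, 0, 2059]) cube([964, 186, 92]);
}
translate([318, -377, 0]) {
  translate([0, 0, 355]) cube([353, 327, 32]);
  cube([46, 46, 355]);
  translate([307, 0, 0]) cube([46, 46, 355]);
  translate([0, 281, 0]) cube([46, 46, 355]);
  translate([307, 281, 0]) cube([46, 46, 355]);
}
translate([318, 769, 0]) {
  translate([0, 0, 355]) cube([353, 327, 32]);
  cube([46, 46, 355]);
  translate([307, 0, 0]) cube([46, 46, 355]);
  translate([0, 281, 0]) cube([46, 46, 355]);
  translate([307, 281, 0]) cube([46, 46, 355]);
}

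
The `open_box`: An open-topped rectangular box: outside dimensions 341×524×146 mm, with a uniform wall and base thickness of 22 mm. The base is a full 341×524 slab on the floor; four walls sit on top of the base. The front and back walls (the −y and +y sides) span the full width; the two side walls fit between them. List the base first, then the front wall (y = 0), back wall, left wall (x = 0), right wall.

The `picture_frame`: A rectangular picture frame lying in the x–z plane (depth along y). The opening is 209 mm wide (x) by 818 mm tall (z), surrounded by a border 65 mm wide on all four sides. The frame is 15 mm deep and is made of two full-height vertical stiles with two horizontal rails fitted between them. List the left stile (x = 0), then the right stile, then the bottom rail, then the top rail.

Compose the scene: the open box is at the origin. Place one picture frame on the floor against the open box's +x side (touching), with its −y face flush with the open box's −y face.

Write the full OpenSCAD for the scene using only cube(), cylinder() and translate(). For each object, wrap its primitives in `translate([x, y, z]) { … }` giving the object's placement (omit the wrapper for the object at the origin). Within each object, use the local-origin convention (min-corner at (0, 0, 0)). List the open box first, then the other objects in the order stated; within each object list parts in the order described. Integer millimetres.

cube([341, 524, 22]);
translate([0, 0, 22]) cube([341, 22, 124]);
translate([0, 502, 22]) cube([341, 22, 124]);
translate([0, 22, 22]) cube([22, 480, 124]);
translate([319, 22, 22]) cube([22, 480, 124]);
translate([341, 0, 0]) {
  cube([65, 15, 948]);
  translate([274, 0, 0]) cube([65, 15, 948]);
  translate([65, 0, 0]) cube([209, 15, 65]);
  translate([65, 0, 883]) cube([209, 15, 65]);
}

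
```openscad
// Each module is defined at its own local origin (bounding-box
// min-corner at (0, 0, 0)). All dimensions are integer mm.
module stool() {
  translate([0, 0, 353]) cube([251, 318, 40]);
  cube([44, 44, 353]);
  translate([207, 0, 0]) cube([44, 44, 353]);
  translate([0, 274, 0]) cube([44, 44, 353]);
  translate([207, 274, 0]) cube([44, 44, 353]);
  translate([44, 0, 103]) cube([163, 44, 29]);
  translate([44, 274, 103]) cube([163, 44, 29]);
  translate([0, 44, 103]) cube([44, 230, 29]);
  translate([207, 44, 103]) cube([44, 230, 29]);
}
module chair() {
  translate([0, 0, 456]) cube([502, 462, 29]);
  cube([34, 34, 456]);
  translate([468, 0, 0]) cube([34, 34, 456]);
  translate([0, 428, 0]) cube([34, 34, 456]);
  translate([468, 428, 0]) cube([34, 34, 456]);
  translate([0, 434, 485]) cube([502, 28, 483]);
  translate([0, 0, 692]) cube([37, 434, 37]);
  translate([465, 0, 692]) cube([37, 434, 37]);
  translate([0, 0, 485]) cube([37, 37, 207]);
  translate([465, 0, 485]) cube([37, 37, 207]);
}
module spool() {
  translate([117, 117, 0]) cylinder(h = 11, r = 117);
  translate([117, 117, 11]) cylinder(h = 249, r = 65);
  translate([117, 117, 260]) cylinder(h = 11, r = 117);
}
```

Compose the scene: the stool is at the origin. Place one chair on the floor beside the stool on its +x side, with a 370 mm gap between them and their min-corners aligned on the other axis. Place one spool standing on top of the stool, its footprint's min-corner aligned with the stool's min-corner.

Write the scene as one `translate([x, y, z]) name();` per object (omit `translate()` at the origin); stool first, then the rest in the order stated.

stool();
translate([621, 0, 0]) chair();
translate([0, 0, 393]) spool();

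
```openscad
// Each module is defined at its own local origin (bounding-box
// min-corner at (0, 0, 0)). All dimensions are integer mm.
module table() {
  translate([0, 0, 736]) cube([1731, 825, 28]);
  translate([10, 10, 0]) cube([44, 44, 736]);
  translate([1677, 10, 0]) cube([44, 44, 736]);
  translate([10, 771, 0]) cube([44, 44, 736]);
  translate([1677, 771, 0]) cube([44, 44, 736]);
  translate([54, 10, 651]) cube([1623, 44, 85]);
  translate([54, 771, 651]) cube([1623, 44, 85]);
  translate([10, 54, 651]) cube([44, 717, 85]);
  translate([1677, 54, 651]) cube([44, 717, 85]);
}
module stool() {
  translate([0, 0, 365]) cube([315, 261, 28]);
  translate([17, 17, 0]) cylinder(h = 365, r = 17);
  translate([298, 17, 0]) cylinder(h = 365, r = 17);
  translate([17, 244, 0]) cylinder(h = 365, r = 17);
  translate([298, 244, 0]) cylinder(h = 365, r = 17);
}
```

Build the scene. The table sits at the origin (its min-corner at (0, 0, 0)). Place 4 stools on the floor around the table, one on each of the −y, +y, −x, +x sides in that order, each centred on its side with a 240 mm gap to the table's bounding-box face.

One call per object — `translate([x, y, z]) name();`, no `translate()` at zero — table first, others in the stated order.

table();
translate([708, -501, 0]) stool();
translate([708, 1065, 0]) stool();
translate([-555, 282, 0]) stool();
translate([1971, 282, 0]) stool();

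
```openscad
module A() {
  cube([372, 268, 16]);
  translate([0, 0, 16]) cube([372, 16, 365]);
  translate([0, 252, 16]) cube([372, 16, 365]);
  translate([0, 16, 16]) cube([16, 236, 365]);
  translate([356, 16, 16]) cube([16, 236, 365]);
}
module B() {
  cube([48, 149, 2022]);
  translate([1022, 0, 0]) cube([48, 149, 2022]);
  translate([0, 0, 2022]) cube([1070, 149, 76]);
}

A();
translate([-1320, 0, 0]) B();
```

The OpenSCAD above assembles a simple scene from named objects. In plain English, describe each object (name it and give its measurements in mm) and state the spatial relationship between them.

A is an open storage box with external size 372×268×381 mm and wall thickness 16 mm (the base is also 16 mm thick). The base covers the whole footprint; the four walls stand on the base, with the y-facing walls full-width and the x-facing walls fitting between their inner faces.

B is a rectangular door frame: two vertical jambs of 48×149 mm section, 2022 mm tall, with a clear opening 974 mm wide between their inner faces. A header 76 mm tall and 149 mm deep lies on top of the jambs and spans the full outside width.

The door frame is on the floor beside the open box on its −x side.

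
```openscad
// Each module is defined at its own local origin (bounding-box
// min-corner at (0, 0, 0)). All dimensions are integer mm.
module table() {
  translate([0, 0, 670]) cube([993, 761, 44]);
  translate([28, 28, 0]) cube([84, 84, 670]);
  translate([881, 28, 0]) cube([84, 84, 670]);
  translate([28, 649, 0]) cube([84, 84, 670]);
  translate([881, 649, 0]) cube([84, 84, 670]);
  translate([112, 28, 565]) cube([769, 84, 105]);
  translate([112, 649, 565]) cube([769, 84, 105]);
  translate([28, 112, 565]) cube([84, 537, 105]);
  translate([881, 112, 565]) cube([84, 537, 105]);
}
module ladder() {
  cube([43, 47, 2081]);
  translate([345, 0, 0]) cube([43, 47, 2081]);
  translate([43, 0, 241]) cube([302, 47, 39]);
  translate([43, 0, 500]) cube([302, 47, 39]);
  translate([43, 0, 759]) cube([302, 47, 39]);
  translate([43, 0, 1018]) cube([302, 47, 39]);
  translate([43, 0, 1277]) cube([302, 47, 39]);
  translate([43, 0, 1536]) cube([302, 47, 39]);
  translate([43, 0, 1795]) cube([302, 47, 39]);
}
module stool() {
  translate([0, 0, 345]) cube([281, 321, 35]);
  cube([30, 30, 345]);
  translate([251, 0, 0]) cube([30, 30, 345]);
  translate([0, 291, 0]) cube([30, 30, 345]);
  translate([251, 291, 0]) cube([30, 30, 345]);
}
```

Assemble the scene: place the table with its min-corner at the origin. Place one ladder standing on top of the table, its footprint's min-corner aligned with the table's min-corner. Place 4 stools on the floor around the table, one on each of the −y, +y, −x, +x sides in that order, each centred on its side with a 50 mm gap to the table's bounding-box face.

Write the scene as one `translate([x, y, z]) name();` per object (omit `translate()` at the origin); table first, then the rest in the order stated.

table();
translate([0, 0, 714]) ladder();
translate([356, -371, 0]) stool();
translate([356, 811, 0]) stool();
translate([-331, 220, 0]) stool();
translate([1043, 220, 0]) stool();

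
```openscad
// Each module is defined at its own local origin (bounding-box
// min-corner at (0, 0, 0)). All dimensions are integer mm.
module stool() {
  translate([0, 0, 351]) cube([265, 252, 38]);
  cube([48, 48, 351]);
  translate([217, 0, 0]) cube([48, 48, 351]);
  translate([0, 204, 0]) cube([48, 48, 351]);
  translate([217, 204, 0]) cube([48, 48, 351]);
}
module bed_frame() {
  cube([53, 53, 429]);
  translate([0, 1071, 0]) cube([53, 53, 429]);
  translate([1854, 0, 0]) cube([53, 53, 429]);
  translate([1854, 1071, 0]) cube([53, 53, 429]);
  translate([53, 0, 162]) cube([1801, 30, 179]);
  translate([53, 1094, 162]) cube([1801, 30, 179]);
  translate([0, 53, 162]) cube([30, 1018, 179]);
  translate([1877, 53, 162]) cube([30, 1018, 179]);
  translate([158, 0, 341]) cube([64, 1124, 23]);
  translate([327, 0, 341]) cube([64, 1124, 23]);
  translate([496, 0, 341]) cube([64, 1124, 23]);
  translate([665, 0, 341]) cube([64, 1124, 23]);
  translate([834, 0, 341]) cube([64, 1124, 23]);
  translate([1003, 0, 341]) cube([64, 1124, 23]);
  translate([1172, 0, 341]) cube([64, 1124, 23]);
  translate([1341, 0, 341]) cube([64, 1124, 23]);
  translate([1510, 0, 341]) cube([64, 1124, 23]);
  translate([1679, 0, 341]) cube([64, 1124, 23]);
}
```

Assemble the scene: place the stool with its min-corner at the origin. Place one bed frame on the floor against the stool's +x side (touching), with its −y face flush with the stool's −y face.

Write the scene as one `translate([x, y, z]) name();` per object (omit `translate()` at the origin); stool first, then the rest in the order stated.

stool();
translate([265, 0, 0]) bed_frame();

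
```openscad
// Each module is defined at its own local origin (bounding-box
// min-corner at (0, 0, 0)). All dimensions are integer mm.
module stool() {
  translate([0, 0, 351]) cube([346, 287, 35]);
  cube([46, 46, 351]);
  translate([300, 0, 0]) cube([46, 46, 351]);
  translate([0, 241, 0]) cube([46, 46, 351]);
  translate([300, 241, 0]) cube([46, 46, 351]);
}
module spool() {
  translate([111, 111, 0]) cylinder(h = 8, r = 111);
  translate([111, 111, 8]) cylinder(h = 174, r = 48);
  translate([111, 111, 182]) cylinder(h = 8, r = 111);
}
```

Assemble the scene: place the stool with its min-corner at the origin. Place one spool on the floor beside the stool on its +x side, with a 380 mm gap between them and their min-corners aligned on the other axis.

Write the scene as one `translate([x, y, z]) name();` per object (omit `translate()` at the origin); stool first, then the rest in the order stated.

stool();
translate([726, 0, 0]) spool();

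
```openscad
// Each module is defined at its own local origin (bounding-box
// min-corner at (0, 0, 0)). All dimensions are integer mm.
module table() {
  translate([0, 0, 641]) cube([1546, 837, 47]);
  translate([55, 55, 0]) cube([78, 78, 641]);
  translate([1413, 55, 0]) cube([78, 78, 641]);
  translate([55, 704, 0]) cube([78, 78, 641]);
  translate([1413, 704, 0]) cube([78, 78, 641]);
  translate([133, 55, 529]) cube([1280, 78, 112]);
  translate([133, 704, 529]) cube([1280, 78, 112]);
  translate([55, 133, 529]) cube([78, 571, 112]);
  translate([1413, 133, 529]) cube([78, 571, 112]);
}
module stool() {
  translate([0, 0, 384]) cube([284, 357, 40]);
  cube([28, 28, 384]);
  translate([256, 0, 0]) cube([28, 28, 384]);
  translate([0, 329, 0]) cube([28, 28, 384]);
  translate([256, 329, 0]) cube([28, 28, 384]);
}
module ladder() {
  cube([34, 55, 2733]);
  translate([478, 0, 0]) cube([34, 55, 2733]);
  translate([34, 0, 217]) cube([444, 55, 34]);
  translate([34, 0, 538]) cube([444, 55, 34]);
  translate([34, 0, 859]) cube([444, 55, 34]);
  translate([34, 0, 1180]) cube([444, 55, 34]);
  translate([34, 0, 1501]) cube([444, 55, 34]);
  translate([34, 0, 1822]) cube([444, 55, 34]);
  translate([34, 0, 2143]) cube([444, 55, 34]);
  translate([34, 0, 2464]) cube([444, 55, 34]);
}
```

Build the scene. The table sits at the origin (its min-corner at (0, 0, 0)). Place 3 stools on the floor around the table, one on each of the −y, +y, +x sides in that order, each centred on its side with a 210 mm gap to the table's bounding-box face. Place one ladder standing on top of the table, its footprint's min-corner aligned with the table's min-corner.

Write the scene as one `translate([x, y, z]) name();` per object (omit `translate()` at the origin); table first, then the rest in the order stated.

table();
translate([631, -567, 0]) stool();
translate([631, 1047, 0]) stool();
translate([1756, 240, 0]) stool();
translate([0, 0, 688]) ladder();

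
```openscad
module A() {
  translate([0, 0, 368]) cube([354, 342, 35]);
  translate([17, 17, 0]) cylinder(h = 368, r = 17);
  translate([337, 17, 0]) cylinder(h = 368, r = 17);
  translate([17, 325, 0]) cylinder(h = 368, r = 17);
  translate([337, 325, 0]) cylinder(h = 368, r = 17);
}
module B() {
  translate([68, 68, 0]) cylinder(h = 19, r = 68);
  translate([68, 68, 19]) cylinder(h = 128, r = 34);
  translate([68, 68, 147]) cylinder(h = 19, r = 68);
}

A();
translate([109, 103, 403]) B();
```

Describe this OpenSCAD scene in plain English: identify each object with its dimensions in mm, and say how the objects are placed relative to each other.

A is a four-legged stool. The seat is 354×342 mm, 35 mm thick, top at z = 403 mm. It stands on four round legs, each 34 mm in diameter, from z = 0 to the seat underside, each leg's axis is inset half a diameter from the nearest pair of seat edges (so the leg's bounding box is flush with the corner).

B is a spool: two coaxial disc flanges of radius 68 mm and thickness 19 mm, joined by a core cylinder of radius 34 mm and height 128 mm. The lower flange rests on z = 0 and the three cylinders share a vertical axis.

The spool is on top of the stool, centred.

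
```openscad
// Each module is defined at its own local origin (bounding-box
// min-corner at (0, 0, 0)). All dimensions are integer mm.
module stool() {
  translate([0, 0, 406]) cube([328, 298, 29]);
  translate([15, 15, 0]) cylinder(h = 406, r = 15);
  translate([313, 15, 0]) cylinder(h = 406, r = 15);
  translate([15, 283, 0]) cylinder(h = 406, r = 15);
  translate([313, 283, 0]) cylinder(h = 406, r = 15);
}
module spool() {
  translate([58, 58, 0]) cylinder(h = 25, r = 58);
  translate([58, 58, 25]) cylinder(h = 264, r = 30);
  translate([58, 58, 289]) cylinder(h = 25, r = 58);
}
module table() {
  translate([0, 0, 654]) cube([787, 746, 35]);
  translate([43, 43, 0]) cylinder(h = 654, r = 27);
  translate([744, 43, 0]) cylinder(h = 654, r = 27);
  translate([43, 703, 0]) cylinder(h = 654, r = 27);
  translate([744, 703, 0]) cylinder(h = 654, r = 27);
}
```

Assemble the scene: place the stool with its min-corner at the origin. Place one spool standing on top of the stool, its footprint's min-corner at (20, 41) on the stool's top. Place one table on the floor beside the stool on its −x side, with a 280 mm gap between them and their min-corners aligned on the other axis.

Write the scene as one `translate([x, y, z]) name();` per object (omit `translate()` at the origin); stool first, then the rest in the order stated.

stool();
translate([20, 41, 435]) spool();
translate([-1067, 0, 0]) table();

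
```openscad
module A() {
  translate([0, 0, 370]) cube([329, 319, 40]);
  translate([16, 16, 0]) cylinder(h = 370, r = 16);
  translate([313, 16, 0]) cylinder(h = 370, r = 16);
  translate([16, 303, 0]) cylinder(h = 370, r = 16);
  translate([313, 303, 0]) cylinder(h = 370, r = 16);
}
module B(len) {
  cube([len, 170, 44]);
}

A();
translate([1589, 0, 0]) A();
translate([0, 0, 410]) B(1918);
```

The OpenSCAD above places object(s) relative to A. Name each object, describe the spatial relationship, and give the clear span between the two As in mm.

Second stool starts at x = 1589; first ends at x = 329; clear span = 1589 − 329 = 1260 mm.

A is a stool. B is a beam. A beam spans the tops of two stools. The clear span between the two stools is 1260 mm.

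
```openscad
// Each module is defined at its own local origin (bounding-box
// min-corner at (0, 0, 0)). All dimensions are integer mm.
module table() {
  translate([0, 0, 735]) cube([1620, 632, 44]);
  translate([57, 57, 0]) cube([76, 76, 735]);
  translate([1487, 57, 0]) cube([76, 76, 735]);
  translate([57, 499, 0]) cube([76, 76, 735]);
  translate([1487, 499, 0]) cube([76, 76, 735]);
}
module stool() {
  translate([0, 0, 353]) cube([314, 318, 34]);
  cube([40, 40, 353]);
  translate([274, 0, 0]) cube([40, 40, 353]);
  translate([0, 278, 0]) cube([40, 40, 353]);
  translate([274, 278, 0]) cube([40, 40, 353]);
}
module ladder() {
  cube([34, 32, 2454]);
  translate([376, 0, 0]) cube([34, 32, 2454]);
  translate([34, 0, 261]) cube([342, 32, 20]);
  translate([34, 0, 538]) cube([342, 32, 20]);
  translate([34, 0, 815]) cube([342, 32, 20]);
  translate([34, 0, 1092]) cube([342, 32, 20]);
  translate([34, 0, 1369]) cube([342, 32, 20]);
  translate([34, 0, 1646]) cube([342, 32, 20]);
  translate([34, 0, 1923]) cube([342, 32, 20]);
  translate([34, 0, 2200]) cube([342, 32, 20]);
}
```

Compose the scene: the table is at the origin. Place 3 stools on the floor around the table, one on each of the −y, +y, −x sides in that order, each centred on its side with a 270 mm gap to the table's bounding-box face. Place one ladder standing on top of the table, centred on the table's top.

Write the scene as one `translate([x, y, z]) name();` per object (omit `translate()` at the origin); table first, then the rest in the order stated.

table();
translate([653, -588, 0]) stool();
translate([653, 902, 0]) stool();
translate([-584, 157, 0]) stool();
translate([605, 300, 779]) ladder();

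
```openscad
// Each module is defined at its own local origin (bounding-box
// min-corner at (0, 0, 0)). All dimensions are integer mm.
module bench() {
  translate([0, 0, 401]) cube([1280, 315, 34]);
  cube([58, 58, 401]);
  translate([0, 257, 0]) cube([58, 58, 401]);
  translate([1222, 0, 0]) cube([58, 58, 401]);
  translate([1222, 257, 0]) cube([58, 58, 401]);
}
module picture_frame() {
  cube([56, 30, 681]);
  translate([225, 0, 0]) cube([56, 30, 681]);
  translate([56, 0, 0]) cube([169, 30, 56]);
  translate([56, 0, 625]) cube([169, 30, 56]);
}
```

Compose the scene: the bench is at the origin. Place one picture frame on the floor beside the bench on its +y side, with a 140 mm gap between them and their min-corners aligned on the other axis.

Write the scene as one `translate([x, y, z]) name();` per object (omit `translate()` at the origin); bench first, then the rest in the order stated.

bench();
translate([0, 455, 0]) picture_frame();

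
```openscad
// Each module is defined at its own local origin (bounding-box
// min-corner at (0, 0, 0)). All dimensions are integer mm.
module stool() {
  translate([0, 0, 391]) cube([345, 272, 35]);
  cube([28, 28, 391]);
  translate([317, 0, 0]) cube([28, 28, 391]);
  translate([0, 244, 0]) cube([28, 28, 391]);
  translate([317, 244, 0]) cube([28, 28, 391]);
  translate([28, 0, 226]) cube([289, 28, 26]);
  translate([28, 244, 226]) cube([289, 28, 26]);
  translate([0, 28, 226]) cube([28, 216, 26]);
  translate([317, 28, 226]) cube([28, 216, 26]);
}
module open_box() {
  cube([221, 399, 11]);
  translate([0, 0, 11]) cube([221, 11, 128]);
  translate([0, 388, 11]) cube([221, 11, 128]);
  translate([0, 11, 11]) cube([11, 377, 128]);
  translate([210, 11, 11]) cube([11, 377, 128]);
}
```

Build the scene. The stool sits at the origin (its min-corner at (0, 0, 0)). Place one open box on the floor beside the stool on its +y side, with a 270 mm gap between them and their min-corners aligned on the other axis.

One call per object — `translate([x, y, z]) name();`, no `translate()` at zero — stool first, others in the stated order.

stool();
translate([0, 542, 0]) open_box();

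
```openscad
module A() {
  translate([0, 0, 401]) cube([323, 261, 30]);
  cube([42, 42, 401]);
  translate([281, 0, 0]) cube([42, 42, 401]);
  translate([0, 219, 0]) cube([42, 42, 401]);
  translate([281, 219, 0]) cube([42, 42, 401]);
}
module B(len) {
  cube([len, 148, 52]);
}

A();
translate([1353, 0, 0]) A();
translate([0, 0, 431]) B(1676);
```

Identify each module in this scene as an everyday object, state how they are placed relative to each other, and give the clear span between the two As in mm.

A is a stool. B is a beam. A beam spans the tops of two stools. The clear span between the two stools is 1030 mm.

Second stool starts at x = 1353; first ends at x = 323; clear span = 1353 − 323 = 1030 mm.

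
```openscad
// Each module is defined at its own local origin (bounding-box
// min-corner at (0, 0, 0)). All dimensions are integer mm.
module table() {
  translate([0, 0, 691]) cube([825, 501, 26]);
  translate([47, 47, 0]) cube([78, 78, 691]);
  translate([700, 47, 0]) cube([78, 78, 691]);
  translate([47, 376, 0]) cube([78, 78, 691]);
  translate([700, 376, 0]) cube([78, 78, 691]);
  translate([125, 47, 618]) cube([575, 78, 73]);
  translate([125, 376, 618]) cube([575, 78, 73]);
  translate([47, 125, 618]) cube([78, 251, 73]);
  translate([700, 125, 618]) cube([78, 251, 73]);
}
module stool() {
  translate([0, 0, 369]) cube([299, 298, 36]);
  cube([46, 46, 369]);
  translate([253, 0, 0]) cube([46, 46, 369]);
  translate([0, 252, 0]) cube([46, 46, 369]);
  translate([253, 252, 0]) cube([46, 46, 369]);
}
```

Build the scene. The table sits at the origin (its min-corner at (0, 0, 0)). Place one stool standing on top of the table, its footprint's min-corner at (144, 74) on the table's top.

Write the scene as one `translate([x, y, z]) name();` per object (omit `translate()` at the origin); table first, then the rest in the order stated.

table();
translate([144, 74, 717]) stool();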